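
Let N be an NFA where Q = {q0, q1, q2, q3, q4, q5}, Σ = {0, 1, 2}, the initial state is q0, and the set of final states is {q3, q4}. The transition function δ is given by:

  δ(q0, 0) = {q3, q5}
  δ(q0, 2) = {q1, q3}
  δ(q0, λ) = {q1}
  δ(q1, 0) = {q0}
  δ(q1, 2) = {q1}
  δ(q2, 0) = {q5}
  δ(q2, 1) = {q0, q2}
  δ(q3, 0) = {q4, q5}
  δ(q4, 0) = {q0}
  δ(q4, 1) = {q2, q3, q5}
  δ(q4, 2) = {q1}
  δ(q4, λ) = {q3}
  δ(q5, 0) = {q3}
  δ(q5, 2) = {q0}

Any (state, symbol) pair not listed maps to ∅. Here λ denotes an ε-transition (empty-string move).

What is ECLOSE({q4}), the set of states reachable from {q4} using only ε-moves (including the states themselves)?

{q3, q4}

Begin with {q4}.
ε-move q4 → q3; add q3.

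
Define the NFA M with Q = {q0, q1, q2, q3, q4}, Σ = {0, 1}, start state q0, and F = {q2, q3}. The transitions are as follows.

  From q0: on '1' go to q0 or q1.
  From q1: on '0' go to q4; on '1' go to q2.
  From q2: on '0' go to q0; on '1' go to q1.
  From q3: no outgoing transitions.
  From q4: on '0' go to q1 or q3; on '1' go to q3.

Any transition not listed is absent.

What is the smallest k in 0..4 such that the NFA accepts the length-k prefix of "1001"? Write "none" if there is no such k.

3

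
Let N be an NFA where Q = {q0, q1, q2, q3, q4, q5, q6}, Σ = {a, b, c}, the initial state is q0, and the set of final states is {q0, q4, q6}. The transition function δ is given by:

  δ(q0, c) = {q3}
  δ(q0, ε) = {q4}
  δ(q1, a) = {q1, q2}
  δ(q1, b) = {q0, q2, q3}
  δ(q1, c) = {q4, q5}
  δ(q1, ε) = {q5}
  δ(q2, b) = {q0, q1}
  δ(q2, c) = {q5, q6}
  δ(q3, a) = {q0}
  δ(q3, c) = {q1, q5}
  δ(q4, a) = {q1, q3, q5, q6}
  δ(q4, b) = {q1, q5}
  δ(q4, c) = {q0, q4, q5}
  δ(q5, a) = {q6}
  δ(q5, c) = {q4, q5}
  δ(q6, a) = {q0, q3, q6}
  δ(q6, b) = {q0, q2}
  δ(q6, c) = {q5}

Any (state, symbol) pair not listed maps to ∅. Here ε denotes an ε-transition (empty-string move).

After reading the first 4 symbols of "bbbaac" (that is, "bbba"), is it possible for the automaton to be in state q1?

Yes

Start: ε-closure({q0}) = {q0, q4}.
Read 'b': {q0, q4} → {q1, q5}.
Read 'b': {q1, q5} → {q0, q2, q3, q4}.
Read 'b': {q0, q2, q3, q4} → {q0, q1, q4, q5}.
Read 'a': {q0, q1, q4, q5} → {q1, q2, q3, q5, q6}.
State q1 is in {q1, q2, q3, q5, q6}.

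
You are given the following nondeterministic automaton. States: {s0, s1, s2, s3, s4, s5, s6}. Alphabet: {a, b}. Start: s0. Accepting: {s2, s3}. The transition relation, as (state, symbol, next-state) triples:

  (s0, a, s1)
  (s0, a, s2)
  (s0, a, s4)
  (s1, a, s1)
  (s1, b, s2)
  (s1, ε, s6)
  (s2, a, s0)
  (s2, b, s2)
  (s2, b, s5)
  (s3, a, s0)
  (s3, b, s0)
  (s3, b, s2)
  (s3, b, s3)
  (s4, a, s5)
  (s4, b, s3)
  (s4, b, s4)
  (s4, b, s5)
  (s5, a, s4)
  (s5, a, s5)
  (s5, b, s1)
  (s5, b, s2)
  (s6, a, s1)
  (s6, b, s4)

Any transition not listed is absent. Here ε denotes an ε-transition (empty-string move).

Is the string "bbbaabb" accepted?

No

Start in {s0}.
Read 'b': s0→∅; now ∅.
The set is empty and remains empty for the remaining 6 symbols.
The final set ∅ contains no accepting state.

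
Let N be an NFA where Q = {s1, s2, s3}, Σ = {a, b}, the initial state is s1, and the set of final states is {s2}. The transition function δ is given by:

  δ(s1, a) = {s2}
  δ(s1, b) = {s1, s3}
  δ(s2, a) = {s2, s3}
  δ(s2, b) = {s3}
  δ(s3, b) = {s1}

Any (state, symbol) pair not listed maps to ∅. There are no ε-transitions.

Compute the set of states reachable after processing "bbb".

{s1, s3}

Start in {s1}.
Read 'b': {s1} → {s1, s3}.
Read 'b': {s1, s3} → {s1, s3}.
Read 'b': {s1, s3} → {s1, s3}.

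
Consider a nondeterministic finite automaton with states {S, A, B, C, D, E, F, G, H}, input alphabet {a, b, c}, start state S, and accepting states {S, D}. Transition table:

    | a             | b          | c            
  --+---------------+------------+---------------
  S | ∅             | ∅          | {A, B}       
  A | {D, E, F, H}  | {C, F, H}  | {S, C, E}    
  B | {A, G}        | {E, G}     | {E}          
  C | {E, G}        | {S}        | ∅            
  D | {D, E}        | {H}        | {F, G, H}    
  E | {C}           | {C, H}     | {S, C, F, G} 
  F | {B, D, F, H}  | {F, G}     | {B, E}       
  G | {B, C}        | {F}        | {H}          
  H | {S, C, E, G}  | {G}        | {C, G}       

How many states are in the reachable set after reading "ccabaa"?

9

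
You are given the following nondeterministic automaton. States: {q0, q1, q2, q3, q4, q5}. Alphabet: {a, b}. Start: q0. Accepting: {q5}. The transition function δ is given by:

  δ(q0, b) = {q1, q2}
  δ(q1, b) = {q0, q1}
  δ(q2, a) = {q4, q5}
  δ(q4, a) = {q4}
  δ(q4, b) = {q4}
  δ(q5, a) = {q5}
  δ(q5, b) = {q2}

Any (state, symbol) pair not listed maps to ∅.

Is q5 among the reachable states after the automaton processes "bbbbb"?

No

Start in {q0}.
Read 'b': q0→{q1, q2}; now {q1, q2}.
Read 'b': q1→{q0, q1}, q2→∅; now {q0, q1}.
Read 'b': q0→{q1, q2}, q1→{q0, q1}; now {q0, q1, q2}.
Read 'b': q0→{q1, q2}, q1→{q0, q1}, q2→∅; now {q0, q1, q2}.
Read 'b': q0→{q1, q2}, q1→{q0, q1}, q2→∅; now {q0, q1, q2}.
State q5 is not in {q0, q1, q2}.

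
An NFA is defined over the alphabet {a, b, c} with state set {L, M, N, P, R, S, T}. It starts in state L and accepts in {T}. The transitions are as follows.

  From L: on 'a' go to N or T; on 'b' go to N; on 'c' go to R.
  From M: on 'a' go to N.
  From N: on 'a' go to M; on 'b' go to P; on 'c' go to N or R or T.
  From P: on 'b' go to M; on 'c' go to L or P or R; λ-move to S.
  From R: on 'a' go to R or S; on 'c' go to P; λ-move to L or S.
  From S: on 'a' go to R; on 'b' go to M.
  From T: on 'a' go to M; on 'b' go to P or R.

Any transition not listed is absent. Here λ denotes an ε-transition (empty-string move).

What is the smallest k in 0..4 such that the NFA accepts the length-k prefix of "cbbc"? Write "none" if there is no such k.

Start in {L}.
Read 'c': {L} → {L, R, S}.
Read 'b': {L, R, S} → {M, N}.
Read 'b': {M, N} → {P, S}.
Read 'c': {P, S} → {L, P, R, S}.
No reachable set along the way intersects F.

none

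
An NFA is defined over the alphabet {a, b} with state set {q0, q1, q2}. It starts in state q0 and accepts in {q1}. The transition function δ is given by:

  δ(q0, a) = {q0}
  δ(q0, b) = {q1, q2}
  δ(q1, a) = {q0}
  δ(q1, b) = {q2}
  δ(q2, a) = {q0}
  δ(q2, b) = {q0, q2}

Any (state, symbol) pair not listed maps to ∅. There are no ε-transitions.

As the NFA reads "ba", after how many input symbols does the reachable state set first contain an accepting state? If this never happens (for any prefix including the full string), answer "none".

Start in {q0}.
Read 'b': {q0} → {q1, q2}.
None of the earlier sets intersect F, but {q1, q2} does.

1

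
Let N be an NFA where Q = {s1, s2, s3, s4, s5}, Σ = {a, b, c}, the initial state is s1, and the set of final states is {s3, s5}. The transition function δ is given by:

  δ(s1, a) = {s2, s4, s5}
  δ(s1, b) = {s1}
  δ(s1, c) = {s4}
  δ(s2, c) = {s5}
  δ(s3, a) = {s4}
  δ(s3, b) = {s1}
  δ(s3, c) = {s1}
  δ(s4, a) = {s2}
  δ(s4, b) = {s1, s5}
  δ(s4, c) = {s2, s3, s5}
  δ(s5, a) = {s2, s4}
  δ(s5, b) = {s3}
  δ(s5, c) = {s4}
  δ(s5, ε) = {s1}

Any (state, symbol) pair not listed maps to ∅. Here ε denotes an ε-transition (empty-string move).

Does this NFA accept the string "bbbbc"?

No

Start in {s1}.
Read 'b': s1→{s1}; now {s1}.
Read 'b': s1→{s1}; now {s1}.
Read 'b': s1→{s1}; now {s1}.
Read 'b': s1→{s1}; now {s1}.
Read 'c': s1→{s4}; now {s4}.
The final set {s4} contains no accepting state.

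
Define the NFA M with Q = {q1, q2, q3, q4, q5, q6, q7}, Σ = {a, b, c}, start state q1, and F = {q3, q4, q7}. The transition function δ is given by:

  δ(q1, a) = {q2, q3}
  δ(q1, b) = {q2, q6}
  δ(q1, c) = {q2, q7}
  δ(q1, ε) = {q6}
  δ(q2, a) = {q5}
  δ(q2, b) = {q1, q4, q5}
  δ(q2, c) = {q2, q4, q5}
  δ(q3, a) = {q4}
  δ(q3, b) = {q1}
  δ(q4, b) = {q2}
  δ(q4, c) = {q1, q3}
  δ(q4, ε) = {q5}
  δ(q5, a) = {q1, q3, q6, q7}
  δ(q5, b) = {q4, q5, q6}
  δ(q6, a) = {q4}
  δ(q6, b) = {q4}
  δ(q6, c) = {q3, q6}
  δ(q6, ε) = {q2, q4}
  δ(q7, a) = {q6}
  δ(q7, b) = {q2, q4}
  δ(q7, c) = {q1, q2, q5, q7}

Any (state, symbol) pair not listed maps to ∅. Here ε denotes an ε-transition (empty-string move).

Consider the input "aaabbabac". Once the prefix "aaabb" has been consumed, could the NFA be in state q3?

No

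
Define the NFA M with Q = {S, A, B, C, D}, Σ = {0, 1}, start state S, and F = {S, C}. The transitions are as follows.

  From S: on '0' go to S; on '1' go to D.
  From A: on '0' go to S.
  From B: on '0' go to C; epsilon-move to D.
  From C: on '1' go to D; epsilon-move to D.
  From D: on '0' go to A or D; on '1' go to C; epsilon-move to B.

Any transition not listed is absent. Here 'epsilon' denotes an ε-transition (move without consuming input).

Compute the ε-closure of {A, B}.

Begin with {A, B}.
ε-move B → D; add D.

{A, B, D}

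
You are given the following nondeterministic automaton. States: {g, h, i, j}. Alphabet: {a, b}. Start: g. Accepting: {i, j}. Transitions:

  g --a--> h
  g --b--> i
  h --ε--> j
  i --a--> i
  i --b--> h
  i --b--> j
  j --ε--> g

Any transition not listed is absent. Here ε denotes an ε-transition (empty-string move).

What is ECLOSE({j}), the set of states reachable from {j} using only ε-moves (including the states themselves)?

{g, j}

Begin with {j}.
ε-move j → g; add g.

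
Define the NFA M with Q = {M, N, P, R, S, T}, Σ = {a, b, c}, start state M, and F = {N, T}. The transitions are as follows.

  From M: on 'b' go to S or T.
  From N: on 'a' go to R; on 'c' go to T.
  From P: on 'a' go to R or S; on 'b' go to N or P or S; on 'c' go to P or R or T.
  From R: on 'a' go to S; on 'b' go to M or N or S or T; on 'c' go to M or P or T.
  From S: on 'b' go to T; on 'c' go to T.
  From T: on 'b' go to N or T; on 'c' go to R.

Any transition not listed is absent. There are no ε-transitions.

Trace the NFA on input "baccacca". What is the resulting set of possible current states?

∅

Start in {M}.
Read 'b': M→{S, T}; now {S, T}.
Read 'a': S→∅, T→∅; now ∅.
The set is empty and remains empty for the remaining 6 symbols.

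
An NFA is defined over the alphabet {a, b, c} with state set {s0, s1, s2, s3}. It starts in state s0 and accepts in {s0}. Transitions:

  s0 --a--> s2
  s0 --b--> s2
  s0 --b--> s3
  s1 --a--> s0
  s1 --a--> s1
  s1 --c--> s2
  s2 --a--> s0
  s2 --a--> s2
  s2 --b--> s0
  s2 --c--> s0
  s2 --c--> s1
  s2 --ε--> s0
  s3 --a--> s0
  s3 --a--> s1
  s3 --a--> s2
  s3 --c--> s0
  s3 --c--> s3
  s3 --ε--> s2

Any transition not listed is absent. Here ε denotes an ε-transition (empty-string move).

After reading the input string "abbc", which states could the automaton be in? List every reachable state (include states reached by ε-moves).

{s0, s1, s2, s3}

Start in {s0}.
Read 'a': s0→{s2}; union {s2}; ε-closure = {s0, s2}.
Read 'b': s0→{s2, s3}, s2→{s0}; now {s0, s2, s3}.
Read 'b': s0→{s2, s3}, s2→{s0}, s3→∅; now {s0, s2, s3}.
Read 'c': s0→∅, s2→{s0, s1}, s3→{s0, s3}; union {s0, s1, s3}; ε-closure = {s0, s1, s2, s3}.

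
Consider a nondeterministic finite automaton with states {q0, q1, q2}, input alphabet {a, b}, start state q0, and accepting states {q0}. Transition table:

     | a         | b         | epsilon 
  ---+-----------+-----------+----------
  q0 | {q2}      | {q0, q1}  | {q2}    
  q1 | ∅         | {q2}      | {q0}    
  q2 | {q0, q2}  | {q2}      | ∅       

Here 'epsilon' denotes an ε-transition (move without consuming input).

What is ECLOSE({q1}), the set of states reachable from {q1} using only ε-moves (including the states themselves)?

{q0, q1, q2}

Begin with {q1}.
ε-move q1 → q0; add q0.
ε-move q0 → q2; add q2.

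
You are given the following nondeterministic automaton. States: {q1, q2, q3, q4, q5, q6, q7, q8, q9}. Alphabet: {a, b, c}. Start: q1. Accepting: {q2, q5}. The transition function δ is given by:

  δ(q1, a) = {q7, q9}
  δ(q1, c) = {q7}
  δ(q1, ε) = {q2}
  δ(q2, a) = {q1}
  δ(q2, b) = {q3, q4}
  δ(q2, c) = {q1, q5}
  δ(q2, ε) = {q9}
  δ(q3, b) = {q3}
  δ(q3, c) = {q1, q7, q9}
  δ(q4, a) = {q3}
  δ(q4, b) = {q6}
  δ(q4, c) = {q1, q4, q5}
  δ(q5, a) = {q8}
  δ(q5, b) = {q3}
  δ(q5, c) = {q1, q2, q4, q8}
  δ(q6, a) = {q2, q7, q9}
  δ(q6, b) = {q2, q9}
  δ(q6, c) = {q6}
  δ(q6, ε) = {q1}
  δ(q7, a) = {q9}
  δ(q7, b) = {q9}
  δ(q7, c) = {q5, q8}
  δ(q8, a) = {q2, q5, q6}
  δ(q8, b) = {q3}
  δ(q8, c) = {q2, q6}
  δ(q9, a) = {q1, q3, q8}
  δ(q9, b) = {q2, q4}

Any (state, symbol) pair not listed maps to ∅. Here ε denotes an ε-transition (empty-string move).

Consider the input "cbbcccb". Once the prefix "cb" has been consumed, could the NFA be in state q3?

Yes

Start: ε-closure({q1}) = {q1, q2, q9}.
Read 'c': {q1, q2, q9} → {q1, q2, q5, q7, q9}.
Read 'b': {q1, q2, q5, q7, q9} → {q2, q3, q4, q9}.
State q3 is in {q2, q3, q4, q9}.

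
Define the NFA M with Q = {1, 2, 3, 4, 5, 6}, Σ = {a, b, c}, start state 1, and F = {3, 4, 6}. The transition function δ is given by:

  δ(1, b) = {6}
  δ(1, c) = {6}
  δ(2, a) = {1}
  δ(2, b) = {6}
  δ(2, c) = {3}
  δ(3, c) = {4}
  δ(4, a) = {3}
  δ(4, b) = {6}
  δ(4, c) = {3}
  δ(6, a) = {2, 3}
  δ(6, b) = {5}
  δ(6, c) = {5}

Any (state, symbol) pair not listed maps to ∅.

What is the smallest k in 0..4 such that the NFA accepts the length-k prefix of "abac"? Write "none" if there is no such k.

none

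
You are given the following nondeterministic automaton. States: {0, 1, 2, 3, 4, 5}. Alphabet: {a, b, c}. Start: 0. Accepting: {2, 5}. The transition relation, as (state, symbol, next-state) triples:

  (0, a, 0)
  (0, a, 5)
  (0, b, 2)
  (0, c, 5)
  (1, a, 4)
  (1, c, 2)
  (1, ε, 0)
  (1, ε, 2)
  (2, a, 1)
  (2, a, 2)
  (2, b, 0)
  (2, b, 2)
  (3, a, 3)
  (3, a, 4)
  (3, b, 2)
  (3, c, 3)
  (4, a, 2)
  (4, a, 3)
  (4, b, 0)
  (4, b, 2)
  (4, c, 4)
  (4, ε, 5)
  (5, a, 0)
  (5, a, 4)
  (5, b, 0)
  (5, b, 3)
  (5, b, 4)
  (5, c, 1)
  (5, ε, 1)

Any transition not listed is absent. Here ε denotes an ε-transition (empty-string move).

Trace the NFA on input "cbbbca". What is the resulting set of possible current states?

{0, 1, 2, 3, 4, 5}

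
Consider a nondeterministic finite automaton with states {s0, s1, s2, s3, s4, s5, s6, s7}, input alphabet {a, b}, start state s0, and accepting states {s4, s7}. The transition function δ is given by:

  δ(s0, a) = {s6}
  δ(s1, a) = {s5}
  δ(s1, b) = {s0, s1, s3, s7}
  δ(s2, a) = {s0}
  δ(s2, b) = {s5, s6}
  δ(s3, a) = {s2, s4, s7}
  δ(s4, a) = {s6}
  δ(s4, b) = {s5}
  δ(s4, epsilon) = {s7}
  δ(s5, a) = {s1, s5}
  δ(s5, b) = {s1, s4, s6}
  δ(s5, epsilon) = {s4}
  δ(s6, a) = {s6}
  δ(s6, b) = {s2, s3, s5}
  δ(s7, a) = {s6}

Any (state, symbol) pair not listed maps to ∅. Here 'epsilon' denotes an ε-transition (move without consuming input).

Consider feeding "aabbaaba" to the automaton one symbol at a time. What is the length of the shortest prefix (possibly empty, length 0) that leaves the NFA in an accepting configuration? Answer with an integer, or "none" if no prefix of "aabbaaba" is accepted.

3

Start in {s0}.
Read 'a': s0→{s6}; now {s6}.
Read 'a': s6→{s6}; now {s6}.
Read 'b': s6→{s2, s3, s5}; union {s2, s3, s5}; ε-closure = {s2, s3, s4, s5, s7}.
None of the earlier sets intersect F, but {s2, s3, s4, s5, s7} does.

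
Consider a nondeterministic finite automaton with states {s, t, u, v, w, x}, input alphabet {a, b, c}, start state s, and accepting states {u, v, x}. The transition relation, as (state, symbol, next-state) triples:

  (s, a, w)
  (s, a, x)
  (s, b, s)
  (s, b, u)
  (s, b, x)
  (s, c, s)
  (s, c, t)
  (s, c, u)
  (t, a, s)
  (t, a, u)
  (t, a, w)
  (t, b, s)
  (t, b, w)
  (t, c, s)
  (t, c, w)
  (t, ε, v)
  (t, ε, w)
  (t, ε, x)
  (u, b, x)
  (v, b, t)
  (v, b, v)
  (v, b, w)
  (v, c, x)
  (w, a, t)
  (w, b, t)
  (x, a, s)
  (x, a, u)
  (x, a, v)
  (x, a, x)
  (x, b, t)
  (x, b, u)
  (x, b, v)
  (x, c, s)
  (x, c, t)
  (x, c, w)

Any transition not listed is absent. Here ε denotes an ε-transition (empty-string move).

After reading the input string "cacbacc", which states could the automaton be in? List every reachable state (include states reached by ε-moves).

Start in {s}.
Read 'c': s→{s, t, u}; union {s, t, u}; ε-closure = {s, t, u, v, w, x}.
Read 'a': s→{w, x}, t→{s, u, w}, u→∅, v→∅, w→{t}, x→{s, u, v, x}; now {s, t, u, v, w, x}.
Read 'c': s→{s, t, u}, t→{s, w}, u→∅, v→{x}, w→∅, x→{s, t, w}; union {s, t, u, w, x}; ε-closure = {s, t, u, v, w, x}.
Read 'b': s→{s, u, x}, t→{s, w}, u→{x}, v→{t, v, w}, w→{t}, x→{t, u, v}; now {s, t, u, v, w, x}.
Read 'a': s→{w, x}, t→{s, u, w}, u→∅, v→∅, w→{t}, x→{s, u, v, x}; now {s, t, u, v, w, x}.
Read 'c': s→{s, t, u}, t→{s, w}, u→∅, v→{x}, w→∅, x→{s, t, w}; union {s, t, u, w, x}; ε-closure = {s, t, u, v, w, x}.
Read 'c': s→{s, t, u}, t→{s, w}, u→∅, v→{x}, w→∅, x→{s, t, w}; union {s, t, u, w, x}; ε-closure = {s, t, u, v, w, x}.

{s, t, u, v, w, x}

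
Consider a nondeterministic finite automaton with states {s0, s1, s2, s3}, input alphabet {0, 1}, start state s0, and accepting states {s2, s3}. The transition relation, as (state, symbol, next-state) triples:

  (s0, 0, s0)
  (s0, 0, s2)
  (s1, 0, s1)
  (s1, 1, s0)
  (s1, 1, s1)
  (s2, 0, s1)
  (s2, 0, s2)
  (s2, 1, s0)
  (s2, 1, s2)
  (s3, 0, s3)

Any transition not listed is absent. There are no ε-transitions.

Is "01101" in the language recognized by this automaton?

Yes

Start in {s0}.
Read '0': s0→{s0, s2}; now {s0, s2}.
Read '1': s0→∅, s2→{s0, s2}; now {s0, s2}.
Read '1': s0→∅, s2→{s0, s2}; now {s0, s2}.
Read '0': s0→{s0, s2}, s2→{s1, s2}; now {s0, s1, s2}.
Read '1': s0→∅, s1→{s0, s1}, s2→{s0, s2}; now {s0, s1, s2}.
The final set {s0, s1, s2} contains the accepting state s2.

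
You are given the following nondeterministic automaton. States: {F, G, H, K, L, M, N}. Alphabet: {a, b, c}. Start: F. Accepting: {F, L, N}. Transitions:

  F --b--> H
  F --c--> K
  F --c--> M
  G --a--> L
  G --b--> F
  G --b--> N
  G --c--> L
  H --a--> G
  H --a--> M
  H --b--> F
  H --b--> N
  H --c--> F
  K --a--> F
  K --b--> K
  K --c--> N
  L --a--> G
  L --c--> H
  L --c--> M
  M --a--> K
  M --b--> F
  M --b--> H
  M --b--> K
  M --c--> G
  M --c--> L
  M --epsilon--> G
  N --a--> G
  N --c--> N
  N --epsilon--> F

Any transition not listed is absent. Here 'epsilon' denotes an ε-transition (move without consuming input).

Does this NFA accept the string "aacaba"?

No

Start in {F}.
Read 'a': {F} → ∅.
The set is empty and remains empty for the remaining 5 symbols.
The final set ∅ contains no accepting state.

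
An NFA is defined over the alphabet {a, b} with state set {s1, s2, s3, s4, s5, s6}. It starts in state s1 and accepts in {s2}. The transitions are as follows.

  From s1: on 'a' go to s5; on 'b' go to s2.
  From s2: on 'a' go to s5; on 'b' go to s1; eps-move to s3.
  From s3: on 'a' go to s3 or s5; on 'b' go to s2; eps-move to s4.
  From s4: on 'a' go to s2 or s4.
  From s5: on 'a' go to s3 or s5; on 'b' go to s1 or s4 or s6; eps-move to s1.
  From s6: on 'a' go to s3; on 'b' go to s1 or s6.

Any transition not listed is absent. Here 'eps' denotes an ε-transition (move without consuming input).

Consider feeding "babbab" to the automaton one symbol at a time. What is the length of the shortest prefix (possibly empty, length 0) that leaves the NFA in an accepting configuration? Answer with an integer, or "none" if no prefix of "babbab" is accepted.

1

Start in {s1}.
Read 'b': {s1} → {s2, s3, s4}.
None of the earlier sets intersect F, but {s2, s3, s4} does.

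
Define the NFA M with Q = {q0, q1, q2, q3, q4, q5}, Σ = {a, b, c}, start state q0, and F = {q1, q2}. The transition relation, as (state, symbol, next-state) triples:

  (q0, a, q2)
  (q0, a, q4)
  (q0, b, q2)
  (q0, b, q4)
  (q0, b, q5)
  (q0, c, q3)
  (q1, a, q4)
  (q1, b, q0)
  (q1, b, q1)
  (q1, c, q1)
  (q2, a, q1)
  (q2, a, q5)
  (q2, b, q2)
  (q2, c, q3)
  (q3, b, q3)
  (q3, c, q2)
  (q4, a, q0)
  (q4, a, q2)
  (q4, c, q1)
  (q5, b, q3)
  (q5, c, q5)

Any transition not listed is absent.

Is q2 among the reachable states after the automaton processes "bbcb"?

Yes

Start in {q0}.
Read 'b': {q0} → {q2, q4, q5}.
Read 'b': {q2, q4, q5} → {q2, q3}.
Read 'c': {q2, q3} → {q2, q3}.
Read 'b': {q2, q3} → {q2, q3}.
State q2 is in {q2, q3}.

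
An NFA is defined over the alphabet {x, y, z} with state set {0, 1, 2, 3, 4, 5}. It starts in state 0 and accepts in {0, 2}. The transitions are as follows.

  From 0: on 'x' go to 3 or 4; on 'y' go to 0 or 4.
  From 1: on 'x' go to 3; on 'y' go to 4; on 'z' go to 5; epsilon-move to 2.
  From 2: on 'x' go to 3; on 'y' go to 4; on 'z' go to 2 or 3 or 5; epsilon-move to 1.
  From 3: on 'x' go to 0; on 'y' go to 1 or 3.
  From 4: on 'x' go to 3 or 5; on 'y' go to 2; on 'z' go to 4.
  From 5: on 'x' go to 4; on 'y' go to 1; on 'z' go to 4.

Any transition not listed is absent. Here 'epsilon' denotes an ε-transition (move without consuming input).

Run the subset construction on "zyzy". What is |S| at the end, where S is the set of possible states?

Start in {0}.
Read 'z': {0} → ∅.
The set is empty and remains empty for the remaining 3 symbols.
That set has 0 states.

0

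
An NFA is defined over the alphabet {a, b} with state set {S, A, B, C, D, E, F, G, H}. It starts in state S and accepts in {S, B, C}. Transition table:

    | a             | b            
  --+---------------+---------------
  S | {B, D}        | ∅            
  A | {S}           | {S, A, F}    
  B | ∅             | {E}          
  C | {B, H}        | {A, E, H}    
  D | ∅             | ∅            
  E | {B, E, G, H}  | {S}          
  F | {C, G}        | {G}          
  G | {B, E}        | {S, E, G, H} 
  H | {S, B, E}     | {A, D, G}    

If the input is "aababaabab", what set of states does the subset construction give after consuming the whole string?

Start in {S}.
Read 'a': {S} → {B, D}.
Read 'a': {B, D} → ∅.
The set is empty and remains empty for the remaining 8 symbols.

∅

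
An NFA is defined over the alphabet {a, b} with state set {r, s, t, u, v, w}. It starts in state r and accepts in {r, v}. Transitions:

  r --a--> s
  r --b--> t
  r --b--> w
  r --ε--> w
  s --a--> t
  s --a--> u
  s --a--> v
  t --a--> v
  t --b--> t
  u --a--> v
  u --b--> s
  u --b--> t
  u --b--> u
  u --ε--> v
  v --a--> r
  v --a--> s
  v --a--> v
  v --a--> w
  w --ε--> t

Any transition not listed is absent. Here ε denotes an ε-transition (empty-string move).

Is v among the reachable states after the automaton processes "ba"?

Yes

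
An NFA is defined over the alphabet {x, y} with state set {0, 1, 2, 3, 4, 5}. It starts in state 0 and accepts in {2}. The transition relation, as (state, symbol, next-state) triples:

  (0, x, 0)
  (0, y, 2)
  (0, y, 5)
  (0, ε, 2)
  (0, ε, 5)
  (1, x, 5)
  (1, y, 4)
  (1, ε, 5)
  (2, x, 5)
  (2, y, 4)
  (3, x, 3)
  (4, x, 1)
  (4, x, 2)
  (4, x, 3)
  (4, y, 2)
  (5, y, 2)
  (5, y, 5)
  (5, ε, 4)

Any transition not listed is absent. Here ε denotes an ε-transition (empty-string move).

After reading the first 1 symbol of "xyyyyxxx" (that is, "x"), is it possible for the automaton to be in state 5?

Yes

Start: ε-closure({0}) = {0, 2, 4, 5}.
Read 'x': 0→{0}, 2→{5}, 4→{1, 2, 3}, 5→∅; union {0, 1, 2, 3, 5}; ε-closure = {0, 1, 2, 3, 4, 5}.
State 5 is in {0, 1, 2, 3, 4, 5}.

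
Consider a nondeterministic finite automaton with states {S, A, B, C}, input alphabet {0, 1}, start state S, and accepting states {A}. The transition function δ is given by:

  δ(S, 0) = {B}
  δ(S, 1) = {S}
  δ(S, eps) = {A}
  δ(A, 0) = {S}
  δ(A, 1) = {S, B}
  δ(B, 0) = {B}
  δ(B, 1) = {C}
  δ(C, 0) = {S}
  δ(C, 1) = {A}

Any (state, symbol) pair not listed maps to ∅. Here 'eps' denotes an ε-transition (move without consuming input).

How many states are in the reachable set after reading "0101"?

4

Start: ε-closure({S}) = {S, A}.
Read '0': {S, A} → {S, A, B}.
Read '1': {S, A, B} → {S, A, B, C}.
Read '0': {S, A, B, C} → {S, A, B}.
Read '1': {S, A, B} → {S, A, B, C}.
That set has 4 states.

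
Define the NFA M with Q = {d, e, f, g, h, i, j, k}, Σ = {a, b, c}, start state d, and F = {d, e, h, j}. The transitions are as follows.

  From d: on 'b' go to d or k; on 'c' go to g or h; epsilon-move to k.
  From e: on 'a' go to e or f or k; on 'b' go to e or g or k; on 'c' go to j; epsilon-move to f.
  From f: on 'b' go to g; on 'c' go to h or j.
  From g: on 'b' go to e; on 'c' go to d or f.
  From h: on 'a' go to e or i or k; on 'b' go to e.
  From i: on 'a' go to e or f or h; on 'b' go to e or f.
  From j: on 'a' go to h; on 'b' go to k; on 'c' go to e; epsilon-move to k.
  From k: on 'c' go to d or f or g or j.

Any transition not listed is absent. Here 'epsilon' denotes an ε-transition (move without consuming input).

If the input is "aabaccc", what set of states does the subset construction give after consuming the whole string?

Start: ε-closure({d}) = {d, k}.
Read 'a': {d, k} → ∅.
The set is empty and remains empty for the remaining 6 symbols.

∅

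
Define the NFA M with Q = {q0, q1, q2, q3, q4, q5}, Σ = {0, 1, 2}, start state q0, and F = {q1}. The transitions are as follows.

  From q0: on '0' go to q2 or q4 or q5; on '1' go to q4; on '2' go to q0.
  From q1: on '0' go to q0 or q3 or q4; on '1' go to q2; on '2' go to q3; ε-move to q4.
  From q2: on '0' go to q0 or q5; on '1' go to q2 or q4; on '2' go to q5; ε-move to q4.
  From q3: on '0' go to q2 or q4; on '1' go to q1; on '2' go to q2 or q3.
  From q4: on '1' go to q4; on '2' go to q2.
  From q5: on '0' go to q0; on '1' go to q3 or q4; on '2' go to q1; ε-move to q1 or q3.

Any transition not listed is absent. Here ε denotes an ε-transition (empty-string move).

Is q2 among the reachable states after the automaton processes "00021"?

Yes

Start in {q0}.
Read '0': q0→{q2, q4, q5}; union {q2, q4, q5}; ε-closure = {q1, q2, q3, q4, q5}.
Read '0': q1→{q0, q3, q4}, q2→{q0, q5}, q3→{q2, q4}, q4→∅, q5→{q0}; union {q0, q2, q3, q4, q5}; ε-closure = {q0, q1, q2, q3, q4, q5}.
Read '0': q0→{q2, q4, q5}, q1→{q0, q3, q4}, q2→{q0, q5}, q3→{q2, q4}, q4→∅, q5→{q0}; union {q0, q2, q3, q4, q5}; ε-closure = {q0, q1, q2, q3, q4, q5}.
Read '2': q0→{q0}, q1→{q3}, q2→{q5}, q3→{q2, q3}, q4→{q2}, q5→{q1}; union {q0, q1, q2, q3, q5}; ε-closure = {q0, q1, q2, q3, q4, q5}.
Read '1': q0→{q4}, q1→{q2}, q2→{q2, q4}, q3→{q1}, q4→{q4}, q5→{q3, q4}; now {q1, q2, q3, q4}.
State q2 is in {q1, q2, q3, q4}.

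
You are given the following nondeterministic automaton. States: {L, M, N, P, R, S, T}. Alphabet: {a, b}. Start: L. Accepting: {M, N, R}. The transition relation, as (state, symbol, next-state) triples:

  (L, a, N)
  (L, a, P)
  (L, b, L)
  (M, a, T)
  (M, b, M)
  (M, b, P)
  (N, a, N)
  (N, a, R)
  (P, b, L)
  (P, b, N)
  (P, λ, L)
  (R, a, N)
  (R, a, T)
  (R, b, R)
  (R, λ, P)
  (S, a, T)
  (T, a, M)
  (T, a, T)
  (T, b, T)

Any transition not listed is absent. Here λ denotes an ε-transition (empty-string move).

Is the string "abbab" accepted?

Yes

Start in {L}.
Read 'a': L→{N, P}; union {N, P}; ε-closure = {L, N, P}.
Read 'b': L→{L}, N→∅, P→{L, N}; now {L, N}.
Read 'b': L→{L}, N→∅; now {L}.
Read 'a': L→{N, P}; union {N, P}; ε-closure = {L, N, P}.
Read 'b': L→{L}, N→∅, P→{L, N}; now {L, N}.
The final set {L, N} contains the accepting state N.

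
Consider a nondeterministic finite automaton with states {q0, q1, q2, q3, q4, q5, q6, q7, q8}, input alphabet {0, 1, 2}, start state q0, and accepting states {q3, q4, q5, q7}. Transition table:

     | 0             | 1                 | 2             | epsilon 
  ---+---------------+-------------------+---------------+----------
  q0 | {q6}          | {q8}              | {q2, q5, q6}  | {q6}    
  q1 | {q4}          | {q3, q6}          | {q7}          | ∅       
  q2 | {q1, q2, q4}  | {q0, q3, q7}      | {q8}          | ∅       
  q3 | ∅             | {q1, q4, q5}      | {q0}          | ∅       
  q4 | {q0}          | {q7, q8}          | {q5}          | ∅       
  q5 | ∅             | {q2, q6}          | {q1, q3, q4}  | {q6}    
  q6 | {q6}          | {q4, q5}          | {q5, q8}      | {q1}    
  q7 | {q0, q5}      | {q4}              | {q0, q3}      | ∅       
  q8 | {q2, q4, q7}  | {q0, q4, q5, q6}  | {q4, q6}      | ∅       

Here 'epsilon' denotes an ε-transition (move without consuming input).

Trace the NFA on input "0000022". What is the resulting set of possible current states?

{q0, q1, q3, q4, q5, q6, q7, q8}

Start: ε-closure({q0}) = {q0, q1, q6}.
Read '0': q0→{q6}, q1→{q4}, q6→{q6}; union {q4, q6}; ε-closure = {q1, q4, q6}.
Read '0': q1→{q4}, q4→{q0}, q6→{q6}; union {q0, q4, q6}; ε-closure = {q0, q1, q4, q6}.
Read '0': q0→{q6}, q1→{q4}, q4→{q0}, q6→{q6}; union {q0, q4, q6}; ε-closure = {q0, q1, q4, q6}.
Read '0': q0→{q6}, q1→{q4}, q4→{q0}, q6→{q6}; union {q0, q4, q6}; ε-closure = {q0, q1, q4, q6}.
Read '0': q0→{q6}, q1→{q4}, q4→{q0}, q6→{q6}; union {q0, q4, q6}; ε-closure = {q0, q1, q4, q6}.
Read '2': q0→{q2, q5, q6}, q1→{q7}, q4→{q5}, q6→{q5, q8}; union {q2, q5, q6, q7, q8}; ε-closure = {q1, q2, q5, q6, q7, q8}.
Read '2': q1→{q7}, q2→{q8}, q5→{q1, q3, q4}, q6→{q5, q8}, q7→{q0, q3}, q8→{q4, q6}; now {q0, q1, q3, q4, q5, q6, q7, q8}.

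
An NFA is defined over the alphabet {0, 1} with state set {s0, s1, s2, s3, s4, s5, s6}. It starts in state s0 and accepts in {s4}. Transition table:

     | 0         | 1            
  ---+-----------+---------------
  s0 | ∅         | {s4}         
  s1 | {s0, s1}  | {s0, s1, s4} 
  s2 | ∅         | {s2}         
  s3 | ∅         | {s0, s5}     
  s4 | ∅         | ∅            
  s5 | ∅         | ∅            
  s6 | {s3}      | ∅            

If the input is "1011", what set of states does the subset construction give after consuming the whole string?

Start in {s0}.
Read '1': {s0} → {s4}.
Read '0': {s4} → ∅.
The set is empty and remains empty for the remaining 2 symbols.

∅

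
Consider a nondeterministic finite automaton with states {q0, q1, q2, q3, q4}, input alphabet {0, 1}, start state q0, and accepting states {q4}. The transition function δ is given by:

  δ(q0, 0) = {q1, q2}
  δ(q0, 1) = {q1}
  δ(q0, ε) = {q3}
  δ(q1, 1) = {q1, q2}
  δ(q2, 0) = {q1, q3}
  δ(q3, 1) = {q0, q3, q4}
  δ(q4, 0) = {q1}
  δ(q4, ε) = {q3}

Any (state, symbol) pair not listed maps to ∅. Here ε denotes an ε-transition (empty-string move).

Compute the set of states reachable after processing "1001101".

{q0, q1, q2, q3, q4}

Start: ε-closure({q0}) = {q0, q3}.
Read '1': q0→{q1}, q3→{q0, q3, q4}; now {q0, q1, q3, q4}.
Read '0': q0→{q1, q2}, q1→∅, q3→∅, q4→{q1}; now {q1, q2}.
Read '0': q1→∅, q2→{q1, q3}; now {q1, q3}.
Read '1': q1→{q1, q2}, q3→{q0, q3, q4}; now {q0, q1, q2, q3, q4}.
Read '1': q0→{q1}, q1→{q1, q2}, q2→∅, q3→{q0, q3, q4}, q4→∅; now {q0, q1, q2, q3, q4}.
Read '0': q0→{q1, q2}, q1→∅, q2→{q1, q3}, q3→∅, q4→{q1}; now {q1, q2, q3}.
Read '1': q1→{q1, q2}, q2→∅, q3→{q0, q3, q4}; now {q0, q1, q2, q3, q4}.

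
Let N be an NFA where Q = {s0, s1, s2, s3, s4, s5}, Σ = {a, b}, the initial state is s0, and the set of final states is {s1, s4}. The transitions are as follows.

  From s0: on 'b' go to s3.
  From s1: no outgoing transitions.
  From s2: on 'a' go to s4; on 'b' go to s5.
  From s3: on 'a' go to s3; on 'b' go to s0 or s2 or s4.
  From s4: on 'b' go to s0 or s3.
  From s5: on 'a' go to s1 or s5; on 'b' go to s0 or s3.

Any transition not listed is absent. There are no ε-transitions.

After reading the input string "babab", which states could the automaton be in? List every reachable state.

{s0, s3}

Start in {s0}.
Read 'b': {s0} → {s3}.
Read 'a': {s3} → {s3}.
Read 'b': {s3} → {s0, s2, s4}.
Read 'a': {s0, s2, s4} → {s4}.
Read 'b': {s4} → {s0, s3}.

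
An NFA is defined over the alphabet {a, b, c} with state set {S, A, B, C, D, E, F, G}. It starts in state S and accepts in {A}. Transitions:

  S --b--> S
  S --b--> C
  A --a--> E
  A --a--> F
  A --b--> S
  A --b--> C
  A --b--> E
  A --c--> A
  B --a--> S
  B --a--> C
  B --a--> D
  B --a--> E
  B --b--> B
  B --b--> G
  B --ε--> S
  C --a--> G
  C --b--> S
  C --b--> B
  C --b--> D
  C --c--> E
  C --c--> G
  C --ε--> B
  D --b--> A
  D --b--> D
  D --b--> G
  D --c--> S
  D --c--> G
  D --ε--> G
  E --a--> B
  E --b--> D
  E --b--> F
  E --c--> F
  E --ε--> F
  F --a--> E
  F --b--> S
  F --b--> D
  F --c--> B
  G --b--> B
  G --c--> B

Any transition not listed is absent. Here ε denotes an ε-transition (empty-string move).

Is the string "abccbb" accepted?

No

Start in {S}.
Read 'a': S→∅; now ∅.
The set is empty and remains empty for the remaining 5 symbols.
The final set ∅ contains no accepting state.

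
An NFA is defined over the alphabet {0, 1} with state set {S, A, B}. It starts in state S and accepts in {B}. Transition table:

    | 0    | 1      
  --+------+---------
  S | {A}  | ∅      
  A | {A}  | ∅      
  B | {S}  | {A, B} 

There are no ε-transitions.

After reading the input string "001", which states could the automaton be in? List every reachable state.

∅

Start in {S}.
Read '0': S→{A}; now {A}.
Read '0': A→{A}; now {A}.
Read '1': A→∅; now ∅.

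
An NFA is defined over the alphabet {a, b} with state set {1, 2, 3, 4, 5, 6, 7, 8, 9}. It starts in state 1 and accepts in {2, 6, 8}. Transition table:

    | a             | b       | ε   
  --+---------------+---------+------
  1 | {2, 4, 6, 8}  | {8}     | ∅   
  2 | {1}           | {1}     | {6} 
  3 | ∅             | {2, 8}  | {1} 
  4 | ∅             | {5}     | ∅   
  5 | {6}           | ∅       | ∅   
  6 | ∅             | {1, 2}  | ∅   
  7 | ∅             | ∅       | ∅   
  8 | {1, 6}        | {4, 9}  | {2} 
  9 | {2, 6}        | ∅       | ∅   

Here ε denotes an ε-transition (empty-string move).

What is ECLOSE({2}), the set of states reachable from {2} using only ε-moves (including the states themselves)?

Begin with {2}.
ε-move 2 → 6; add 6.

{2, 6}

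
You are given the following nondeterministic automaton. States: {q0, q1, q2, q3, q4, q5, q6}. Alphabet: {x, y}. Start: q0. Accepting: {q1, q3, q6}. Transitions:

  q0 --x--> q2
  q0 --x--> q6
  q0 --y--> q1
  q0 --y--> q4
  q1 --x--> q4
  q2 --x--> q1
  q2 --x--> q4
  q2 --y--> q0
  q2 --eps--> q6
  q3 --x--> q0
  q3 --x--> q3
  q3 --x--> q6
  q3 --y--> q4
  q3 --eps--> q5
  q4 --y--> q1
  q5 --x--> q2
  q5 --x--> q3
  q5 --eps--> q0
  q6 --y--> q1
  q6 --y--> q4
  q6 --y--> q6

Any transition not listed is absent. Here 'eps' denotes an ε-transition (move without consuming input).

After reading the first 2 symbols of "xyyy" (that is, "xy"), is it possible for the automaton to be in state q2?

No

Start in {q0}.
Read 'x': {q0} → {q2, q6}.
Read 'y': {q2, q6} → {q0, q1, q4, q6}.
State q2 is not in {q0, q1, q4, q6}.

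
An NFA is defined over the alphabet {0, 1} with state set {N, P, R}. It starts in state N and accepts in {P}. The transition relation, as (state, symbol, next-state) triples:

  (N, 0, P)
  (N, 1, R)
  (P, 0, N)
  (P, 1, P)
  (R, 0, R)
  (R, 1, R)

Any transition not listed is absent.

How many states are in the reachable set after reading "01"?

Start in {N}.
Read '0': N→{P}; now {P}.
Read '1': P→{P}; now {P}.
That set has 1 state.

1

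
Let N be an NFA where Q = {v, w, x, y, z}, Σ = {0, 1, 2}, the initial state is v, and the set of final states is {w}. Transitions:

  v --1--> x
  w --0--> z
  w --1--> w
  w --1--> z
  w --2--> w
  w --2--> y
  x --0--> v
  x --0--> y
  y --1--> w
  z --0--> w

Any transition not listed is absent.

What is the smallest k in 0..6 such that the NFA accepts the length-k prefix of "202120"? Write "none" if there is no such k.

none

Start in {v}.
Read '2': {v} → ∅.
The set is empty and remains empty for the remaining 5 symbols.
No reachable set along the way intersects F.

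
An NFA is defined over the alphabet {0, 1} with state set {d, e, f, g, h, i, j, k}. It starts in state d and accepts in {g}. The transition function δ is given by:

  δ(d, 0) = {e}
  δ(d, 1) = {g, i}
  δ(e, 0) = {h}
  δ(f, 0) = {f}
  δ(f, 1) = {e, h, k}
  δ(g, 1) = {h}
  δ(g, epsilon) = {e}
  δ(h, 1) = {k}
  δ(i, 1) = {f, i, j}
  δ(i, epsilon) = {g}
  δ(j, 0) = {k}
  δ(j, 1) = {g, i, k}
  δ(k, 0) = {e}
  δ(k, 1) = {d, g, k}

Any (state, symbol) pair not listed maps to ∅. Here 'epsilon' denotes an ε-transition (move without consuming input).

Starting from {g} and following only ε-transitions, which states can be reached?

Begin with {g}.
ε-move g → e; add e.

{e, g}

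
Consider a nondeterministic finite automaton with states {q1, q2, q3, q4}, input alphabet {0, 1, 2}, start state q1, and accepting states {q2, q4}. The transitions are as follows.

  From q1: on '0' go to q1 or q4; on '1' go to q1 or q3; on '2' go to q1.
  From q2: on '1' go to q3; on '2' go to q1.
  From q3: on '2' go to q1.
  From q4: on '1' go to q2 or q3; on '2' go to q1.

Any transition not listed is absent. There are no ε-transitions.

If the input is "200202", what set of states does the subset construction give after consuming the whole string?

{q1}

Start in {q1}.
Read '2': q1→{q1}; now {q1}.
Read '0': q1→{q1, q4}; now {q1, q4}.
Read '0': q1→{q1, q4}, q4→∅; now {q1, q4}.
Read '2': q1→{q1}, q4→{q1}; now {q1}.
Read '0': q1→{q1, q4}; now {q1, q4}.
Read '2': q1→{q1}, q4→{q1}; now {q1}.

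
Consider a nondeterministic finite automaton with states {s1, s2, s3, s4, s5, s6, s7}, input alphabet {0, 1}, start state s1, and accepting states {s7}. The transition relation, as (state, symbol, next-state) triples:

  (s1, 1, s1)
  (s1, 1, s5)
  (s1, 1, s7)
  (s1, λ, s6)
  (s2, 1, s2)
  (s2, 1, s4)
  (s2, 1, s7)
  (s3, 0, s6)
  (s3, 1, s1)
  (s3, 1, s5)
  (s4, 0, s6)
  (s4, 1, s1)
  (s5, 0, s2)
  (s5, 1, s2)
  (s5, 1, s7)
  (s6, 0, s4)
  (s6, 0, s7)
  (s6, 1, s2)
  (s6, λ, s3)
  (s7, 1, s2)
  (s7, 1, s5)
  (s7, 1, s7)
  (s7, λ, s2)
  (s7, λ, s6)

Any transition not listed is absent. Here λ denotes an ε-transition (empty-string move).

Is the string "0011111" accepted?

Yes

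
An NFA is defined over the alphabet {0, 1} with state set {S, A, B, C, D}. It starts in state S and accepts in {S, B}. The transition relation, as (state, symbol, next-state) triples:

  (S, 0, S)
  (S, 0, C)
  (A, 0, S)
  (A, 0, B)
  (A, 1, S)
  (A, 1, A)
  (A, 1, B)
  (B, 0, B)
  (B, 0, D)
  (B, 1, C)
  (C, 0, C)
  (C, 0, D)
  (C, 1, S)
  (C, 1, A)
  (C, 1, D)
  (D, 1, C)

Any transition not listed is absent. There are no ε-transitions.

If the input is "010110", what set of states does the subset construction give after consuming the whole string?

{S, B, C, D}

Start in {S}.
Read '0': {S} → {S, C}.
Read '1': {S, C} → {S, A, D}.
Read '0': {S, A, D} → {S, B, C}.
Read '1': {S, B, C} → {S, A, C, D}.
Read '1': {S, A, C, D} → {S, A, B, C, D}.
Read '0': {S, A, B, C, D} → {S, B, C, D}.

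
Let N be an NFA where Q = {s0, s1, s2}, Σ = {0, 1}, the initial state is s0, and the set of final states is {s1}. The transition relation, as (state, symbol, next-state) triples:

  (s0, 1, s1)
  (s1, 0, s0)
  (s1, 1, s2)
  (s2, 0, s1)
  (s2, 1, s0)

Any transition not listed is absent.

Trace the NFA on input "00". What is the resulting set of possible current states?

∅

Start in {s0}.
Read '0': s0→∅; now ∅.
The set is empty and remains empty for the remaining 1 symbol.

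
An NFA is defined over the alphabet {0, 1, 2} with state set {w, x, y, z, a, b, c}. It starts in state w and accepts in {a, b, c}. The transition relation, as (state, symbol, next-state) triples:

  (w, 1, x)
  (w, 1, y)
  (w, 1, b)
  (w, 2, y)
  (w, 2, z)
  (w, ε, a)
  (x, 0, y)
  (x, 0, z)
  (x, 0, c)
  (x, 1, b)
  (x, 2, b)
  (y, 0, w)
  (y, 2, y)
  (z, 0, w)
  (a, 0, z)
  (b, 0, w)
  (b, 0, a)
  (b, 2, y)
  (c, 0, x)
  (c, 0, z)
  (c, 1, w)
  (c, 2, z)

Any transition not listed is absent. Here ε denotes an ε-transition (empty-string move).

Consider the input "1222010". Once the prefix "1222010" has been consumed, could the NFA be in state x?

No

Start: ε-closure({w}) = {w, a}.
Read '1': {w, a} → {x, y, b}.
Read '2': {x, y, b} → {y, b}.
Read '2': {y, b} → {y}.
Read '2': {y} → {y}.
Read '0': {y} → {w, a}.
Read '1': {w, a} → {x, y, b}.
Read '0': {x, y, b} → {w, y, z, a, c}.
State x is not in {w, y, z, a, c}.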